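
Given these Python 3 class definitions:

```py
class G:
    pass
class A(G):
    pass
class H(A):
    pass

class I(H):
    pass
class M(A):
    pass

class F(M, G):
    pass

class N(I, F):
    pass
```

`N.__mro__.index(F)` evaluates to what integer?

3

L[N] = N + merge(L[I], L[F], [I F])
  take I:  [I H A G object] + [F M A G object] + [I F]
  take H:  [H A G object] + [F M A G object] + [F]
  take F:  [A G object] + [F M A G object] + [F]
  take M:  [A G object] + [M A G object]
  take A:  [A G object] + [A G object]
  take G:  [G object] + [G object]
  take object:  [object] + [object]
MRO: N I H F M A G object
F sits at index 3.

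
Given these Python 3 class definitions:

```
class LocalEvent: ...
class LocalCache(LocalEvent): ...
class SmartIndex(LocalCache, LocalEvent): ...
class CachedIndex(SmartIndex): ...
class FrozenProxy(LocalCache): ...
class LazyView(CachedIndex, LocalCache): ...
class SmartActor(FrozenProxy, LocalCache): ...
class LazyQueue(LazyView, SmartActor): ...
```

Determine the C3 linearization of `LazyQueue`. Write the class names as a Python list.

L[LazyQueue] = LazyQueue + merge(L[LazyView], L[SmartActor], [LazyView SmartActor])
  take LazyView:  [LazyView CachedIndex SmartIndex LocalCache LocalEvent object] + [SmartActor FrozenProxy LocalCache LocalEvent object] + [LazyView SmartActor]
  take CachedIndex:  [CachedIndex SmartIndex LocalCache LocalEvent object] + [SmartActor FrozenProxy LocalCache LocalEvent object] + [SmartActor]
  take SmartIndex:  [SmartIndex LocalCache LocalEvent object] + [SmartActor FrozenProxy LocalCache LocalEvent object] + [SmartActor]
  take SmartActor:  [LocalCache LocalEvent object] + [SmartActor FrozenProxy LocalCache LocalEvent object] + [SmartActor]
  take FrozenProxy:  [LocalCache LocalEvent object] + [FrozenProxy LocalCache LocalEvent object]
  take LocalCache:  [LocalCache LocalEvent object] + [LocalCache LocalEvent object]
  take LocalEvent:  [LocalEvent object] + [LocalEvent object]
  take object:  [object] + [object]

[LazyQueue, LazyView, CachedIndex, SmartIndex, SmartActor, FrozenProxy, LocalCache, LocalEvent, object]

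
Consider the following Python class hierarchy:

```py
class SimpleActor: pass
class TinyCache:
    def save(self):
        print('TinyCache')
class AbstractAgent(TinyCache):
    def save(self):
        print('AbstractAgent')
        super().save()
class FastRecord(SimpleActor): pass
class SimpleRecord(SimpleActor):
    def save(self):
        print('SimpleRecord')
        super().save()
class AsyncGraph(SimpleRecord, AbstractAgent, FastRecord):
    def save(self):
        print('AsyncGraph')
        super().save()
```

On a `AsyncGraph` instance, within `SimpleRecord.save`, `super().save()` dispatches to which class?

L[AsyncGraph] = AsyncGraph + merge(L[SimpleRecord], L[AbstractAgent], L[FastRecord], [SimpleRecord AbstractAgent FastRecord])
  take SimpleRecord:  [SimpleRecord SimpleActor object] + [AbstractAgent TinyCache object] + [FastRecord SimpleActor object] + [SimpleRecord AbstractAgent FastRecord]
  take AbstractAgent:  [SimpleActor object] + [AbstractAgent TinyCache object] + [FastRecord SimpleActor object] + [AbstractAgent FastRecord]
  take TinyCache:  [SimpleActor object] + [TinyCache object] + [FastRecord SimpleActor object] + [FastRecord]
  take FastRecord:  [SimpleActor object] + [object] + [FastRecord SimpleActor object] + [FastRecord]
  take SimpleActor:  [SimpleActor object] + [object] + [SimpleActor object]
  take object:  [object] + [object] + [object]
MRO: AsyncGraph SimpleRecord AbstractAgent TinyCache FastRecord SimpleActor object
super() in SimpleRecord.save on a AsyncGraph instance goes to the class after SimpleRecord in AsyncGraph's MRO: AbstractAgent.

AbstractAgent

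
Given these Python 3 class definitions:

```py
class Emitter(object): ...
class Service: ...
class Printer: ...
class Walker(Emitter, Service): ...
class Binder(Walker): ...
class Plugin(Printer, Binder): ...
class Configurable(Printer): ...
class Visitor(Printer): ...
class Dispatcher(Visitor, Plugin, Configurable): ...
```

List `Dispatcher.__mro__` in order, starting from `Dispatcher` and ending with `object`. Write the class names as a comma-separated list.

L[Dispatcher] = Dispatcher + merge(L[Visitor], L[Plugin], L[Configurable], [Visitor Plugin Configurable])
  take Visitor:  [Visitor Printer object] + [Plugin Printer Binder Walker Emitter Service object] + [Configurable Printer object] + [Visitor Plugin Configurable]
  take Plugin:  [Printer object] + [Plugin Printer Binder Walker Emitter Service object] + [Configurable Printer object] + [Plugin Configurable]
  take Configurable:  [Printer object] + [Printer Binder Walker Emitter Service object] + [Configurable Printer object] + [Configurable]
  take Printer:  [Printer object] + [Printer Binder Walker Emitter Service object] + [Printer object]
  take Binder:  [object] + [Binder Walker Emitter Service object] + [object]
  take Walker:  [object] + [Walker Emitter Service object] + [object]
  take Emitter:  [object] + [Emitter Service object] + [object]
  take Service:  [object] + [Service object] + [object]
  take object:  [object] + [object] + [object]

Dispatcher, Visitor, Plugin, Configurable, Printer, Binder, Walker, Emitter, Service, object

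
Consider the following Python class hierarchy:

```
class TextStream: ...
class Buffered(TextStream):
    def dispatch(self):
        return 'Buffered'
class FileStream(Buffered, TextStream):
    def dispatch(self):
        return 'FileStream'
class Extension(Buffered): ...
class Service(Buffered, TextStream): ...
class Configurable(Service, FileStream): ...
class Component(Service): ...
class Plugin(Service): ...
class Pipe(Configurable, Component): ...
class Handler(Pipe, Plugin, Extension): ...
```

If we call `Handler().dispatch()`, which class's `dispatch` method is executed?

L[Handler] = Handler + merge(L[Pipe], L[Plugin], L[Extension], [Pipe Plugin Extension])
  take Pipe:  [Pipe Configurable Component Service FileStream Buffered TextStream object] + [Plugin Service Buffered TextStream object] + [Extension Buffered TextStream object] + [Pipe Plugin Extension]
  take Configurable:  [Configurable Component Service FileStream Buffered TextStream object] + [Plugin Service Buffered TextStream object] + [Extension Buffered TextStream object] + [Plugin Extension]
  take Component:  [Component Service FileStream Buffered TextStream object] + [Plugin Service Buffered TextStream object] + [Extension Buffered TextStream object] + [Plugin Extension]
  take Plugin:  [Service FileStream Buffered TextStream object] + [Plugin Service Buffered TextStream object] + [Extension Buffered TextStream object] + [Plugin Extension]
  take Service:  [Service FileStream Buffered TextStream object] + [Service Buffered TextStream object] + [Extension Buffered TextStream object] + [Extension]
  take FileStream:  [FileStream Buffered TextStream object] + [Buffered TextStream object] + [Extension Buffered TextStream object] + [Extension]
  take Extension:  [Buffered TextStream object] + [Buffered TextStream object] + [Extension Buffered TextStream object] + [Extension]
  take Buffered:  [Buffered TextStream object] + [Buffered TextStream object] + [Buffered TextStream object]
  take TextStream:  [TextStream object] + [TextStream object] + [TextStream object]
  take object:  [object] + [object] + [object]
MRO: Handler Pipe Configurable Component Plugin Service FileStream Extension Buffered TextStream object
dispatch is defined in: Buffered, FileStream. First along the MRO is FileStream.

FileStream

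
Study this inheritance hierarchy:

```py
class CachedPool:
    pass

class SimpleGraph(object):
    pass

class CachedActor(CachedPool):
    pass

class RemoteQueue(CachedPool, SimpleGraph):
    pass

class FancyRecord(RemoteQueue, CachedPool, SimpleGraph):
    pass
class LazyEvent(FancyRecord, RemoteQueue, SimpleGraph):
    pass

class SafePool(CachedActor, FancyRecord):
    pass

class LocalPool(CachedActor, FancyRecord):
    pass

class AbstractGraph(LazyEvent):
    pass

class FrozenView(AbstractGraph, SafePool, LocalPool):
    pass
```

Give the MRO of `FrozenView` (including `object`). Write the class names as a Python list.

L[FrozenView] = FrozenView + merge(L[AbstractGraph], L[SafePool], L[LocalPool], [AbstractGraph SafePool LocalPool])
  take AbstractGraph:  [AbstractGraph LazyEvent FancyRecord RemoteQueue CachedPool SimpleGraph object] + [SafePool CachedActor FancyRecord RemoteQueue CachedPool SimpleGraph object] + [LocalPool CachedActor FancyRecord RemoteQueue CachedPool SimpleGraph object] + [AbstractGraph SafePool LocalPool]
  take LazyEvent:  [LazyEvent FancyRecord RemoteQueue CachedPool SimpleGraph object] + [SafePool CachedActor FancyRecord RemoteQueue CachedPool SimpleGraph object] + [LocalPool CachedActor FancyRecord RemoteQueue CachedPool SimpleGraph object] + [SafePool LocalPool]
  take SafePool:  [FancyRecord RemoteQueue CachedPool SimpleGraph object] + [SafePool CachedActor FancyRecord RemoteQueue CachedPool SimpleGraph object] + [LocalPool CachedActor FancyRecord RemoteQueue CachedPool SimpleGraph object] + [SafePool LocalPool]
  take LocalPool:  [FancyRecord RemoteQueue CachedPool SimpleGraph object] + [CachedActor FancyRecord RemoteQueue CachedPool SimpleGraph object] + [LocalPool CachedActor FancyRecord RemoteQueue CachedPool SimpleGraph object] + [LocalPool]
  take CachedActor:  [FancyRecord RemoteQueue CachedPool SimpleGraph object] + [CachedActor FancyRecord RemoteQueue CachedPool SimpleGraph object] + [CachedActor FancyRecord RemoteQueue CachedPool SimpleGraph object]
  take FancyRecord:  [FancyRecord RemoteQueue CachedPool SimpleGraph object] + [FancyRecord RemoteQueue CachedPool SimpleGraph object] + [FancyRecord RemoteQueue CachedPool SimpleGraph object]
  take RemoteQueue:  [RemoteQueue CachedPool SimpleGraph object] + [RemoteQueue CachedPool SimpleGraph object] + [RemoteQueue CachedPool SimpleGraph object]
  take CachedPool:  [CachedPool SimpleGraph object] + [CachedPool SimpleGraph object] + [CachedPool SimpleGraph object]
  take SimpleGraph:  [SimpleGraph object] + [SimpleGraph object] + [SimpleGraph object]
  take object:  [object] + [object] + [object]

[FrozenView, AbstractGraph, LazyEvent, SafePool, LocalPool, CachedActor, FancyRecord, RemoteQueue, CachedPool, SimpleGraph, object]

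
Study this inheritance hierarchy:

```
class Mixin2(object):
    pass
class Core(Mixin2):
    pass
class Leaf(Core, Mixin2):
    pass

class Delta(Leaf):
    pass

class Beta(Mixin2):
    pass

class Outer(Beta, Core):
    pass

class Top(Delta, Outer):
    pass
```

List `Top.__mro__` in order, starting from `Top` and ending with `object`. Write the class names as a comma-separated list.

Top, Delta, Leaf, Outer, Beta, Core, Mixin2, object

L[Top] = Top + merge(L[Delta], L[Outer], [Delta Outer])
  take Delta:  [Delta Leaf Core Mixin2 object] + [Outer Beta Core Mixin2 object] + [Delta Outer]
  take Leaf:  [Leaf Core Mixin2 object] + [Outer Beta Core Mixin2 object] + [Outer]
  take Outer:  [Core Mixin2 object] + [Outer Beta Core Mixin2 object] + [Outer]
  take Beta:  [Core Mixin2 object] + [Beta Core Mixin2 object]
  take Core:  [Core Mixin2 object] + [Core Mixin2 object]
  take Mixin2:  [Mixin2 object] + [Mixin2 object]
  take object:  [object] + [object]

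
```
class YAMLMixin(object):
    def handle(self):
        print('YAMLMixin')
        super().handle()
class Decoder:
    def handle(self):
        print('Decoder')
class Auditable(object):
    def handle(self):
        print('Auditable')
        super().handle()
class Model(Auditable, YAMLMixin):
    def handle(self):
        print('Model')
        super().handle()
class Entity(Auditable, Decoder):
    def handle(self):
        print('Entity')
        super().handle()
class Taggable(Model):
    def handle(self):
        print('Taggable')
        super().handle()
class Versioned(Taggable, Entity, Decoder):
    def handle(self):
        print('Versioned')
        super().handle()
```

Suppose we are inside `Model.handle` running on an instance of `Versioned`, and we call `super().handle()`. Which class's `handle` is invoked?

Entity

L[Versioned] = Versioned + merge(L[Taggable], L[Entity], L[Decoder], [Taggable Entity Decoder])
  take Taggable:  [Taggable Model Auditable YAMLMixin object] + [Entity Auditable Decoder object] + [Decoder object] + [Taggable Entity Decoder]
  take Model:  [Model Auditable YAMLMixin object] + [Entity Auditable Decoder object] + [Decoder object] + [Entity Decoder]
  take Entity:  [Auditable YAMLMixin object] + [Entity Auditable Decoder object] + [Decoder object] + [Entity Decoder]
  take Auditable:  [Auditable YAMLMixin object] + [Auditable Decoder object] + [Decoder object] + [Decoder]
  take YAMLMixin:  [YAMLMixin object] + [Decoder object] + [Decoder object] + [Decoder]
  take Decoder:  [object] + [Decoder object] + [Decoder object] + [Decoder]
  take object:  [object] + [object] + [object]
MRO: Versioned Taggable Model Entity Auditable YAMLMixin Decoder object
super() in Model.handle on a Versioned instance goes to the class after Model in Versioned's MRO: Entity.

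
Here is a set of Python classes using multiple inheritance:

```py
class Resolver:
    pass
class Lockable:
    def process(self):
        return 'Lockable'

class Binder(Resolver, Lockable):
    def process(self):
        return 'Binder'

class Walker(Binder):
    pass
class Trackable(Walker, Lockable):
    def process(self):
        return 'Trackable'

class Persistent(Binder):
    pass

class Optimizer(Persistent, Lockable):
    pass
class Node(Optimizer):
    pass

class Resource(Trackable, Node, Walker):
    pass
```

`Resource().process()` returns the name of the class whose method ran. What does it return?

L[Resource] = Resource + merge(L[Trackable], L[Node], L[Walker], [Trackable Node Walker])
  take Trackable:  [Trackable Walker Binder Resolver Lockable object] + [Node Optimizer Persistent Binder Resolver Lockable object] + [Walker Binder Resolver Lockable object] + [Trackable Node Walker]
  take Node:  [Walker Binder Resolver Lockable object] + [Node Optimizer Persistent Binder Resolver Lockable object] + [Walker Binder Resolver Lockable object] + [Node Walker]
  take Walker:  [Walker Binder Resolver Lockable object] + [Optimizer Persistent Binder Resolver Lockable object] + [Walker Binder Resolver Lockable object] + [Walker]
  take Optimizer:  [Binder Resolver Lockable object] + [Optimizer Persistent Binder Resolver Lockable object] + [Binder Resolver Lockable object]
  take Persistent:  [Binder Resolver Lockable object] + [Persistent Binder Resolver Lockable object] + [Binder Resolver Lockable object]
  take Binder:  [Binder Resolver Lockable object] + [Binder Resolver Lockable object] + [Binder Resolver Lockable object]
  take Resolver:  [Resolver Lockable object] + [Resolver Lockable object] + [Resolver Lockable object]
  take Lockable:  [Lockable object] + [Lockable object] + [Lockable object]
  take object:  [object] + [object] + [object]
MRO: Resource Trackable Node Walker Optimizer Persistent Binder Resolver Lockable object
process is defined in: Binder, Lockable, Trackable. First along the MRO is Trackable.

Trackable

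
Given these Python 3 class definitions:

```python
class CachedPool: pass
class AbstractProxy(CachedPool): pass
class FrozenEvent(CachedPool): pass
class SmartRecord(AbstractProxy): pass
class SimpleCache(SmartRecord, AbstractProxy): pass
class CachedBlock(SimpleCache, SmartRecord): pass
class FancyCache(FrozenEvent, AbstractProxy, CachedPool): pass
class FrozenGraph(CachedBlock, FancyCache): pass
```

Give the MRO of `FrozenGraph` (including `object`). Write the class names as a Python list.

[FrozenGraph, CachedBlock, SimpleCache, SmartRecord, FancyCache, FrozenEvent, AbstractProxy, CachedPool, object]

L[FrozenGraph] = FrozenGraph + merge(L[CachedBlock], L[FancyCache], [CachedBlock FancyCache])
  take CachedBlock:  [CachedBlock SimpleCache SmartRecord AbstractProxy CachedPool object] + [FancyCache FrozenEvent AbstractProxy CachedPool object] + [CachedBlock FancyCache]
  take SimpleCache:  [SimpleCache SmartRecord AbstractProxy CachedPool object] + [FancyCache FrozenEvent AbstractProxy CachedPool object] + [FancyCache]
  take SmartRecord:  [SmartRecord AbstractProxy CachedPool object] + [FancyCache FrozenEvent AbstractProxy CachedPool object] + [FancyCache]
  take FancyCache:  [AbstractProxy CachedPool object] + [FancyCache FrozenEvent AbstractProxy CachedPool object] + [FancyCache]
  take FrozenEvent:  [AbstractProxy CachedPool object] + [FrozenEvent AbstractProxy CachedPool object]
  take AbstractProxy:  [AbstractProxy CachedPool object] + [AbstractProxy CachedPool object]
  take CachedPool:  [CachedPool object] + [CachedPool object]
  take object:  [object] + [object]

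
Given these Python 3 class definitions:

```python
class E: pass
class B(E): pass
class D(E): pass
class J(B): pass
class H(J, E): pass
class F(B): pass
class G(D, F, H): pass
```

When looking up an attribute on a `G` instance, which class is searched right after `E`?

L[G] = G + merge(L[D], L[F], L[H], [D F H])
  take D:  [D E object] + [F B E object] + [H J B E object] + [D F H]
  take F:  [E object] + [F B E object] + [H J B E object] + [F H]
  take H:  [E object] + [B E object] + [H J B E object] + [H]
  take J:  [E object] + [B E object] + [J B E object]
  take B:  [E object] + [B E object] + [B E object]
  take E:  [E object] + [E object] + [E object]
  take object:  [object] + [object] + [object]
MRO: G D F H J B E object
E is at position 6; next is object.

object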